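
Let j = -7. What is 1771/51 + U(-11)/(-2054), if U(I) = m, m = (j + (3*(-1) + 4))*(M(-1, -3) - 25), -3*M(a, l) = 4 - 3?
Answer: 1814941/52377 ≈ 34.651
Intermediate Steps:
M(a, l) = -1/3 (M(a, l) = -(4 - 3)/3 = -1/3*1 = -1/3)
m = 152 (m = (-7 + (3*(-1) + 4))*(-1/3 - 25) = (-7 + (-3 + 4))*(-76/3) = (-7 + 1)*(-76/3) = -6*(-76/3) = 152)
U(I) = 152
1771/51 + U(-11)/(-2054) = 1771/51 + 152/(-2054) = 1771*(1/51) + 152*(-1/2054) = 1771/51 - 76/1027 = 1814941/52377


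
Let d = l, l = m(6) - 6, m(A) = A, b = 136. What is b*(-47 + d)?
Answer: -6392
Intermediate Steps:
l = 0 (l = 6 - 6 = 0)
d = 0
b*(-47 + d) = 136*(-47 + 0) = 136*(-47) = -6392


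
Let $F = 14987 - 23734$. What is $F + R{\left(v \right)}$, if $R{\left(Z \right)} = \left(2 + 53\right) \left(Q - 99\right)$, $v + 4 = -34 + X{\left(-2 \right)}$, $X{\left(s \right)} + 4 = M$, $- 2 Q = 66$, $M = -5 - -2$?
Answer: $-16007$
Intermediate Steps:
$M = -3$ ($M = -5 + 2 = -3$)
$Q = -33$ ($Q = \left(- \frac{1}{2}\right) 66 = -33$)
$X{\left(s \right)} = -7$ ($X{\left(s \right)} = -4 - 3 = -7$)
$v = -45$ ($v = -4 - 41 = -45$)
$R{\left(Z \right)} = -7260$ ($R{\left(Z \right)} = \left(2 + 53\right) \left(-33 - 99\right) = 55 \left(-132\right) = -7260$)
$F = -8747$ ($F = 14987 - 23734 = -8747$)
$F + R{\left(v \right)} = -8747 - 7260 = -16007$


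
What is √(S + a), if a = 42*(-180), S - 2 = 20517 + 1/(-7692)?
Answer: √191685845721/3846 ≈ 113.84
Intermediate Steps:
S = 157832147/7692 (S = 2 + (20517 + 1/(-7692)) = 2 + (20517 - 1/7692) = 2 + 157816763/7692 = 157832147/7692 ≈ 20519.)
a = -7560
√(S + a) = √(157832147/7692 - 7560) = √(99680627/7692) = √191685845721/3846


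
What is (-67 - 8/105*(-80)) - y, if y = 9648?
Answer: -203887/21 ≈ -9708.9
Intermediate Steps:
(-67 - 8/105*(-80)) - y = (-67 - 8/105*(-80)) - 1*9648 = (-67 - 8*1/105*(-80)) - 9648 = (-67 - 8/105*(-80)) - 9648 = (-67 + 128/21) - 9648 = -1279/21 - 9648 = -203887/21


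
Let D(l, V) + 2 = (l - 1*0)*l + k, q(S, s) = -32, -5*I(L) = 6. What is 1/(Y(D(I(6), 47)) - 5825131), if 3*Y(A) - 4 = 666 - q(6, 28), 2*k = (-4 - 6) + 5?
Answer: -1/5824897 ≈ -1.7168e-7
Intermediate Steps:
I(L) = -6/5 (I(L) = -⅕*6 = -6/5)
k = -5/2 (k = ((-4 - 6) + 5)/2 = (-10 + 5)/2 = (½)*(-5) = -5/2 ≈ -2.5000)
D(l, V) = -9/2 + l² (D(l, V) = -2 + ((l - 1*0)*l - 5/2) = -2 + ((l + 0)*l - 5/2) = -2 + (l*l - 5/2) = -2 + (l² - 5/2) = -2 + (-5/2 + l²) = -9/2 + l²)
Y(A) = 234 (Y(A) = 4/3 + (666 - 1*(-32))/3 = 4/3 + (666 + 32)/3 = 4/3 + (⅓)*698 = 4/3 + 698/3 = 234)
1/(Y(D(I(6), 47)) - 5825131) = 1/(234 - 5825131) = 1/(-5824897) = -1/5824897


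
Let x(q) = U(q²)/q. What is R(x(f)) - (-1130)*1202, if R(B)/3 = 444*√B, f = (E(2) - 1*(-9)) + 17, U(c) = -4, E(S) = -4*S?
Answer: 1358260 + 444*I*√2 ≈ 1.3583e+6 + 627.91*I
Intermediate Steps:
f = 18 (f = (-4*2 - 1*(-9)) + 17 = (-8 + 9) + 17 = 1 + 17 = 18)
x(q) = -4/q
R(B) = 1332*√B (R(B) = 3*(444*√B) = 1332*√B)
R(x(f)) - (-1130)*1202 = 1332*√(-4/18) - (-1130)*1202 = 1332*√(-4*1/18) - 1*(-1358260) = 1332*√(-2/9) + 1358260 = 1332*(I*√2/3) + 1358260 = 444*I*√2 + 1358260 = 1358260 + 444*I*√2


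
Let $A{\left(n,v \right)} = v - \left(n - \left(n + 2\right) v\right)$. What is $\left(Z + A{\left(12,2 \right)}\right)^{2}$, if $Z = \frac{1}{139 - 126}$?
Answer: $\frac{55225}{169} \approx 326.78$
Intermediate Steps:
$A{\left(n,v \right)} = v - n + v \left(2 + n\right)$ ($A{\left(n,v \right)} = v - \left(n - \left(2 + n\right) v\right) = v - \left(n - v \left(2 + n\right)\right) = v - n + v \left(2 + n\right)$)
$Z = \frac{1}{13} \approx 0.076923$
$\left(Z + A{\left(12,2 \right)}\right)^{2} = \left(\frac{1}{13} + \left(\left(-1\right) 12 + 3 \cdot 2 + 12 \cdot 2\right)\right)^{2} = \left(\frac{1}{13} + \left(-12 + 6 + 24\right)\right)^{2} = \left(\frac{1}{13} + 18\right)^{2} = \left(\frac{235}{13}\right)^{2} = \frac{55225}{169}$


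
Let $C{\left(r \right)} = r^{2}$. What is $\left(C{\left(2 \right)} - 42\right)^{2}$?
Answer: $1444$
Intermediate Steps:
$\left(C{\left(2 \right)} - 42\right)^{2} = \left(2^{2} - 42\right)^{2} = \left(4 - 42\right)^{2} = \left(-38\right)^{2} = 1444$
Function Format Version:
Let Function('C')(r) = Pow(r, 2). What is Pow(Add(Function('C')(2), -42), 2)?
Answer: 1444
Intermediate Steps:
Pow(Add(Function('C')(2), -42), 2) = Pow(Add(Pow(2, 2), -42), 2) = Pow(Add(4, -42), 2) = Pow(-38, 2) = 1444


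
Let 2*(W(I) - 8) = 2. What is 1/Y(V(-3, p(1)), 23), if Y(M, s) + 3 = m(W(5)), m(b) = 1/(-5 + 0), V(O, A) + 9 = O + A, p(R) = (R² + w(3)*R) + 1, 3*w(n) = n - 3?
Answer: -5/16 ≈ -0.31250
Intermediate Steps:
w(n) = -1 + n/3 (w(n) = (n - 3)/3 = (-3 + n)/3 = -1 + n/3)
W(I) = 9 (W(I) = 8 + (½)*2 = 8 + 1 = 9)
p(R) = 1 + R² (p(R) = (R² + (-1 + (⅓)*3)*R) + 1 = (R² + (-1 + 1)*R) + 1 = (R² + 0*R) + 1 = (R² + 0) + 1 = R² + 1 = 1 + R²)
V(O, A) = -9 + A + O (V(O, A) = -9 + (O + A) = -9 + (A + O) = -9 + A + O)
m(b) = -⅕ (m(b) = 1/(-5) = -⅕)
Y(M, s) = -16/5 (Y(M, s) = -3 - ⅕ = -16/5)
1/Y(V(-3, p(1)), 23) = 1/(-16/5) = -5/16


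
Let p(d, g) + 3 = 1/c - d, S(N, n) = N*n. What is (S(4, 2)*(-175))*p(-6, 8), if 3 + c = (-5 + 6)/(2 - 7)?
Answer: -7525/2 ≈ -3762.5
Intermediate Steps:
c = -16/5 (c = -3 + (-5 + 6)/(2 - 7) = -3 + 1/(-5) = -3 + 1*(-1/5) = -3 - 1/5 = -16/5 ≈ -3.2000)
p(d, g) = -53/16 - d (p(d, g) = -3 + (1/(-16/5) - d) = -3 + (-5/16 - d) = -53/16 - d)
(S(4, 2)*(-175))*p(-6, 8) = ((4*2)*(-175))*(-53/16 - 1*(-6)) = (8*(-175))*(-53/16 + 6) = -1400*43/16 = -7525/2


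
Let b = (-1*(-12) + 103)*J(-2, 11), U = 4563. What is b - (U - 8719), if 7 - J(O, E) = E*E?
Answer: -8954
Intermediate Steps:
J(O, E) = 7 - E² (J(O, E) = 7 - E*E = 7 - E²)
b = -13110 (b = (-1*(-12) + 103)*(7 - 1*11²) = (12 + 103)*(7 - 1*121) = 115*(7 - 121) = 115*(-114) = -13110)
b - (U - 8719) = -13110 - (4563 - 8719) = -13110 - 1*(-4156) = -13110 + 4156 = -8954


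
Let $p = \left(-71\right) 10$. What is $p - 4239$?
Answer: $-4949$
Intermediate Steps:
$p = -710$
$p - 4239 = -710 - 4239 = -4949$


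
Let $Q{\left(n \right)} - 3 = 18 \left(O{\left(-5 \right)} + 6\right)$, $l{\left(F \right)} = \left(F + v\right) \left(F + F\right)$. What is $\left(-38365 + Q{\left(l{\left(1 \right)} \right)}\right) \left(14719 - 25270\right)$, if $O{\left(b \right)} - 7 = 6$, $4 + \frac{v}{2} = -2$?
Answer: $401149020$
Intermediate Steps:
$v = -12$ ($v = -8 + 2 \left(-2\right) = -8 - 4 = -12$)
$O{\left(b \right)} = 13$ ($O{\left(b \right)} = 7 + 6 = 13$)
$l{\left(F \right)} = 2 F \left(-12 + F\right)$ ($l{\left(F \right)} = \left(F - 12\right) \left(F + F\right) = \left(-12 + F\right) 2 F = 2 F \left(-12 + F\right)$)
$Q{\left(n \right)} = 345$ ($Q{\left(n \right)} = 3 + 18 \left(13 + 6\right) = 3 + 18 \cdot 19 = 3 + 342 = 345$)
$\left(-38365 + Q{\left(l{\left(1 \right)} \right)}\right) \left(14719 - 25270\right) = \left(-38365 + 345\right) \left(14719 - 25270\right) = \left(-38020\right) \left(-10551\right) = 401149020$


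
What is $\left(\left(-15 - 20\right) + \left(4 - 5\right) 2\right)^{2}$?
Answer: $1369$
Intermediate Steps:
$\left(\left(-15 - 20\right) + \left(4 - 5\right) 2\right)^{2} = \left(\left(-15 - 20\right) - 2\right)^{2} = \left(-35 - 2\right)^{2} = \left(-37\right)^{2} = 1369$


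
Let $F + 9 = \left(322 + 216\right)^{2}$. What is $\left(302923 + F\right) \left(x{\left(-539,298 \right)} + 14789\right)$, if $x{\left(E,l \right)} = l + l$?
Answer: $9113427830$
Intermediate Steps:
$x{\left(E,l \right)} = 2 l$
$F = 289435$ ($F = -9 + \left(322 + 216\right)^{2} = -9 + 538^{2} = -9 + 289444 = 289435$)
$\left(302923 + F\right) \left(x{\left(-539,298 \right)} + 14789\right) = \left(302923 + 289435\right) \left(2 \cdot 298 + 14789\right) = 592358 \left(596 + 14789\right) = 592358 \cdot 15385 = 9113427830$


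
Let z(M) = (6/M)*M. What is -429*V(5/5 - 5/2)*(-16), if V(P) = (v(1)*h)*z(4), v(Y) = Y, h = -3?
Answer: -123552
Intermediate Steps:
z(M) = 6
V(P) = -18 (V(P) = (1*(-3))*6 = -3*6 = -18)
-429*V(5/5 - 5/2)*(-16) = -(-7722)*(-16) = -429*288 = -123552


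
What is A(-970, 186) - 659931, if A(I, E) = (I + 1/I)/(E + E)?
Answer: -238130442941/360840 ≈ -6.5993e+5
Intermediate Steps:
A(I, E) = (I + 1/I)/(2*E) (A(I, E) = (I + 1/I)/((2*E)) = (I + 1/I)*(1/(2*E)) = (I + 1/I)/(2*E))
A(-970, 186) - 659931 = (½)*(1 + (-970)²)/(186*(-970)) - 659931 = (½)*(1/186)*(-1/970)*(1 + 940900) - 659931 = (½)*(1/186)*(-1/970)*940901 - 659931 = -940901/360840 - 659931 = -238130442941/360840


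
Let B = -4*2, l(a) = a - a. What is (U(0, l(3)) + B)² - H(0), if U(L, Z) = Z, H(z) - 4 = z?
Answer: 60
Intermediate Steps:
l(a) = 0
H(z) = 4 + z
B = -8
(U(0, l(3)) + B)² - H(0) = (0 - 8)² - (4 + 0) = (-8)² - 1*4 = 64 - 4 = 60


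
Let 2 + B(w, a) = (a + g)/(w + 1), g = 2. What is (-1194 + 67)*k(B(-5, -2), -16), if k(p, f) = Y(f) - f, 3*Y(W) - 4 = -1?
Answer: -19159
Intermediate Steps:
Y(W) = 1 (Y(W) = 4/3 + (⅓)*(-1) = 4/3 - ⅓ = 1)
B(w, a) = -2 + (2 + a)/(1 + w) (B(w, a) = -2 + (a + 2)/(w + 1) = -2 + (2 + a)/(1 + w))
k(p, f) = 1 - f
(-1194 + 67)*k(B(-5, -2), -16) = (-1194 + 67)*(1 - 1*(-16)) = -1127*(1 + 16) = -1127*17 = -19159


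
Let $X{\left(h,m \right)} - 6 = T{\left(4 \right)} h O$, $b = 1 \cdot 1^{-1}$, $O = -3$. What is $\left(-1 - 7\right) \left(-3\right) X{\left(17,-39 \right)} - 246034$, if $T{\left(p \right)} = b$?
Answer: $-247114$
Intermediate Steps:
$b = 1$ ($b = 1 \cdot 1 = 1$)
$T{\left(p \right)} = 1$
$X{\left(h,m \right)} = 6 - 3 h$ ($X{\left(h,m \right)} = 6 + 1 h \left(-3\right) = 6 + h \left(-3\right) = 6 - 3 h$)
$\left(-1 - 7\right) \left(-3\right) X{\left(17,-39 \right)} - 246034 = \left(-1 - 7\right) \left(-3\right) \left(6 - 51\right) - 246034 = \left(-1 - 7\right) \left(-3\right) \left(-45\right) - 246034 = \left(-8\right) \left(-3\right) \left(-45\right) - 246034 = 24 \left(-45\right) - 246034 = -1080 - 246034 = -247114$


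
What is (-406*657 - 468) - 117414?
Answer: -384624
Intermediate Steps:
(-406*657 - 468) - 117414 = (-266742 - 468) - 117414 = -267210 - 117414 = -384624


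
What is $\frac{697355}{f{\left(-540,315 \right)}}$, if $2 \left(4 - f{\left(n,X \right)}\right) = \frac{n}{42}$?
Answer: $\frac{4881485}{73} \approx 66870.0$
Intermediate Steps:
$f{\left(n,X \right)} = 4 - \frac{n}{84}$ ($f{\left(n,X \right)} = 4 - \frac{n \frac{1}{42}}{2} = 4 - \frac{\frac{1}{42} n}{2} = 4 - \frac{n}{84}$)
$\frac{697355}{f{\left(-540,315 \right)}} = \frac{697355}{4 - - \frac{45}{7}} = \frac{697355}{4 + \frac{45}{7}} = \frac{697355}{\frac{73}{7}} = 697355 \cdot \frac{7}{73} = \frac{4881485}{73}$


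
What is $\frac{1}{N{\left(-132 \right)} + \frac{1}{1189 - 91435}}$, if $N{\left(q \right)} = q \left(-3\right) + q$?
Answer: $\frac{90246}{23824943} \approx 0.0037879$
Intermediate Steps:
$N{\left(q \right)} = - 2 q$ ($N{\left(q \right)} = - 3 q + q = - 2 q$)
$\frac{1}{N{\left(-132 \right)} + \frac{1}{1189 - 91435}} = \frac{1}{\left(-2\right) \left(-132\right) + \frac{1}{1189 - 91435}} = \frac{1}{264 + \frac{1}{-90246}} = \frac{1}{264 - \frac{1}{90246}} = \frac{1}{\frac{23824943}{90246}} = \frac{90246}{23824943}$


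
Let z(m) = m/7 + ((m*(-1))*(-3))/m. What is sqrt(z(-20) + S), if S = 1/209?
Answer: 6*sqrt(8778)/1463 ≈ 0.38424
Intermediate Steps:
z(m) = 3 + m/7 (z(m) = m*(1/7) + (-m*(-3))/m = m/7 + (3*m)/m = m/7 + 3 = 3 + m/7)
S = 1/209 ≈ 0.0047847
sqrt(z(-20) + S) = sqrt((3 + (1/7)*(-20)) + 1/209) = sqrt((3 - 20/7) + 1/209) = sqrt(1/7 + 1/209) = sqrt(216/1463) = 6*sqrt(8778)/1463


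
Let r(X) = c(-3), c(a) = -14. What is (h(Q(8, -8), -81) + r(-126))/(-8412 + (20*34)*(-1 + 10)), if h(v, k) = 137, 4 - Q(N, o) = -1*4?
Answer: -41/764 ≈ -0.053665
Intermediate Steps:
r(X) = -14
Q(N, o) = 8 (Q(N, o) = 4 - (-1)*4 = 4 - 1*(-4) = 4 + 4 = 8)
(h(Q(8, -8), -81) + r(-126))/(-8412 + (20*34)*(-1 + 10)) = (137 - 14)/(-8412 + (20*34)*(-1 + 10)) = 123/(-8412 + 680*9) = 123/(-8412 + 6120) = 123/(-2292) = 123*(-1/2292) = -41/764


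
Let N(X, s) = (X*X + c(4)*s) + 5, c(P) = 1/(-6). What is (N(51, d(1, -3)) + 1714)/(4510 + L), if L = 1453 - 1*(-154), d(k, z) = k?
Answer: 25919/36702 ≈ 0.70620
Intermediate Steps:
c(P) = -⅙
N(X, s) = 5 + X² - s/6 (N(X, s) = (X*X - s/6) + 5 = (X² - s/6) + 5 = 5 + X² - s/6)
L = 1607 (L = 1453 + 154 = 1607)
(N(51, d(1, -3)) + 1714)/(4510 + L) = ((5 + 51² - ⅙*1) + 1714)/(4510 + 1607) = ((5 + 2601 - ⅙) + 1714)/6117 = (15635/6 + 1714)*(1/6117) = (25919/6)*(1/6117) = 25919/36702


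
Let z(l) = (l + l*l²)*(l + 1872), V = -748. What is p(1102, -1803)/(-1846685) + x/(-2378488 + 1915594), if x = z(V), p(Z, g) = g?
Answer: 434344880894386741/427409703195 ≈ 1.0162e+6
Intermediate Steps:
z(l) = (1872 + l)*(l + l³) (z(l) = (l + l³)*(1872 + l) = (1872 + l)*(l + l³))
x = -470404947760 (x = -748*(1872 - 748 + (-748)³ + 1872*(-748)²) = -748*(1872 - 748 - 418508992 + 1872*559504) = -748*(1872 - 748 - 418508992 + 1047391488) = -748*628883620 = -470404947760)
p(1102, -1803)/(-1846685) + x/(-2378488 + 1915594) = -1803/(-1846685) - 470404947760/(-2378488 + 1915594) = -1803*(-1/1846685) - 470404947760/(-462894) = 1803/1846685 - 470404947760*(-1/462894) = 1803/1846685 + 235202473880/231447 = 434344880894386741/427409703195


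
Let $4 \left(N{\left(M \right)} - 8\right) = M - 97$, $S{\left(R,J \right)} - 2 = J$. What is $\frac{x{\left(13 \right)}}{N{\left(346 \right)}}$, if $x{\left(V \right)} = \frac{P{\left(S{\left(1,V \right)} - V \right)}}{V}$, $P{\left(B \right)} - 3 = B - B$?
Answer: $\frac{12}{3653} \approx 0.003285$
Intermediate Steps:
$S{\left(R,J \right)} = 2 + J$
$N{\left(M \right)} = - \frac{65}{4} + \frac{M}{4}$ ($N{\left(M \right)} = 8 + \frac{M - 97}{4} = 8 + \frac{-97 + M}{4} = 8 + \left(- \frac{97}{4} + \frac{M}{4}\right) = - \frac{65}{4} + \frac{M}{4}$)
$P{\left(B \right)} = 3$ ($P{\left(B \right)} = 3 + \left(B - B\right) = 3 + 0 = 3$)
$x{\left(V \right)} = \frac{3}{V}$
$\frac{x{\left(13 \right)}}{N{\left(346 \right)}} = \frac{3 \cdot \frac{1}{13}}{- \frac{65}{4} + \frac{1}{4} \cdot 346} = \frac{3 \cdot \frac{1}{13}}{- \frac{65}{4} + \frac{173}{2}} = \frac{3}{13 \cdot \frac{281}{4}} = \frac{3}{13} \cdot \frac{4}{281} = \frac{12}{3653}$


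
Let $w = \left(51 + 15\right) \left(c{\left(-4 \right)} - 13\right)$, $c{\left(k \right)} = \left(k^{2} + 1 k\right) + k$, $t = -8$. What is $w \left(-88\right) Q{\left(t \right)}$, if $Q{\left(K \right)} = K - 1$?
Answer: $-261360$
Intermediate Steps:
$Q{\left(K \right)} = -1 + K$ ($Q{\left(K \right)} = K - 1 = -1 + K$)
$c{\left(k \right)} = k^{2} + 2 k$ ($c{\left(k \right)} = \left(k^{2} + k\right) + k = \left(k + k^{2}\right) + k = k^{2} + 2 k$)
$w = -330$ ($w = \left(51 + 15\right) \left(- 4 \left(2 - 4\right) - 13\right) = 66 \left(\left(-4\right) \left(-2\right) - 13\right) = 66 \left(8 - 13\right) = 66 \left(-5\right) = -330$)
$w \left(-88\right) Q{\left(t \right)} = \left(-330\right) \left(-88\right) \left(-1 - 8\right) = 29040 \left(-9\right) = -261360$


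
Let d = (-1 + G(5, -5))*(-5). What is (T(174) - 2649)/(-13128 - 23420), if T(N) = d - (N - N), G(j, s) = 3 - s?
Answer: 671/9137 ≈ 0.073438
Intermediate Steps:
d = -35 (d = (-1 + (3 - 1*(-5)))*(-5) = (-1 + (3 + 5))*(-5) = (-1 + 8)*(-5) = 7*(-5) = -35)
T(N) = -35 (T(N) = -35 - (N - N) = -35 - 1*0 = -35 + 0 = -35)
(T(174) - 2649)/(-13128 - 23420) = (-35 - 2649)/(-13128 - 23420) = -2684/(-36548) = -2684*(-1/36548) = 671/9137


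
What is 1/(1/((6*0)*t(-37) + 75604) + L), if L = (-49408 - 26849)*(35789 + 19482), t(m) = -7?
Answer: -75604/318655788115787 ≈ -2.3726e-10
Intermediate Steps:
L = -4214800647 (L = -76257*55271 = -4214800647)
1/(1/((6*0)*t(-37) + 75604) + L) = 1/(1/((6*0)*(-7) + 75604) - 4214800647) = 1/(1/(0*(-7) + 75604) - 4214800647) = 1/(1/(0 + 75604) - 4214800647) = 1/(1/75604 - 4214800647) = 1/(-318655788115787/75604) = -75604/318655788115787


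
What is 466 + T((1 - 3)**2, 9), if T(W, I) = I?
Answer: 475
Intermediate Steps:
466 + T((1 - 3)**2, 9) = 466 + 9 = 475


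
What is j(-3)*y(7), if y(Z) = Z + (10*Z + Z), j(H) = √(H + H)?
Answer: 84*I*√6 ≈ 205.76*I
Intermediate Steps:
j(H) = √2*√H (j(H) = √(2*H) = √2*√H)
y(Z) = 12*Z (y(Z) = Z + 11*Z = 12*Z)
j(-3)*y(7) = (√2*√(-3))*(12*7) = (√2*(I*√3))*84 = (I*√6)*84 = 84*I*√6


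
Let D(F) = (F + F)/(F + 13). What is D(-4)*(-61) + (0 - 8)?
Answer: 416/9 ≈ 46.222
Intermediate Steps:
D(F) = 2*F/(13 + F) (D(F) = (2*F)/(13 + F) = 2*F/(13 + F))
D(-4)*(-61) + (0 - 8) = (2*(-4)/(13 - 4))*(-61) + (0 - 8) = (2*(-4)/9)*(-61) - 8 = (2*(-4)*(⅑))*(-61) - 8 = -8/9*(-61) - 8 = 488/9 - 8 = 416/9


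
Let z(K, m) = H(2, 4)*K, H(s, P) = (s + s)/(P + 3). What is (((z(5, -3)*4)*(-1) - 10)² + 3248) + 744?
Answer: 218108/49 ≈ 4451.2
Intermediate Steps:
H(s, P) = 2*s/(3 + P) (H(s, P) = (2*s)/(3 + P) = 2*s/(3 + P))
z(K, m) = 4*K/7 (z(K, m) = (2*2/(3 + 4))*K = (2*2/7)*K = (2*2*(⅐))*K = 4*K/7)
(((z(5, -3)*4)*(-1) - 10)² + 3248) + 744 = (((((4/7)*5)*4)*(-1) - 10)² + 3248) + 744 = ((((20/7)*4)*(-1) - 10)² + 3248) + 744 = (((80/7)*(-1) - 10)² + 3248) + 744 = ((-80/7 - 10)² + 3248) + 744 = ((-150/7)² + 3248) + 744 = (22500/49 + 3248) + 744 = 181652/49 + 744 = 218108/49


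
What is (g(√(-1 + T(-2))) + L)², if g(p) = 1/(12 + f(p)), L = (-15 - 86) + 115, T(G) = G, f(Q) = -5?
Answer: 9801/49 ≈ 200.02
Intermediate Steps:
L = 14 (L = -101 + 115 = 14)
g(p) = ⅐ (g(p) = 1/(12 - 5) = 1/7 = ⅐)
(g(√(-1 + T(-2))) + L)² = (⅐ + 14)² = (99/7)² = 9801/49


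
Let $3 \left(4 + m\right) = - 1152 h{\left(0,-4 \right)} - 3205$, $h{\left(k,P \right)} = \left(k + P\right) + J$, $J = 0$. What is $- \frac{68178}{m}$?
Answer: $- \frac{204534}{1391} \approx -147.04$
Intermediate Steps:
$h{\left(k,P \right)} = P + k$ ($h{\left(k,P \right)} = \left(k + P\right) + 0 = \left(P + k\right) + 0 = P + k$)
$m = \frac{1391}{3}$ ($m = -4 + \frac{- 1152 \left(-4 + 0\right) - 3205}{3} = -4 + \frac{\left(-1152\right) \left(-4\right) - 3205}{3} = -4 + \frac{4608 - 3205}{3} = -4 + \frac{1}{3} \cdot 1403 = -4 + \frac{1403}{3} = \frac{1391}{3} \approx 463.67$)
$- \frac{68178}{m} = - \frac{68178}{\frac{1391}{3}} = \left(-68178\right) \frac{3}{1391} = - \frac{204534}{1391}$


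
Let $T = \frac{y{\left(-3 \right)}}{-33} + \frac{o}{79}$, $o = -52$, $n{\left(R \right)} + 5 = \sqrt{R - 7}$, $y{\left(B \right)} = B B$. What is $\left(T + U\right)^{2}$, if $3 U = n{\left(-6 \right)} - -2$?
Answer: $\frac{15524063}{6796449} - \frac{3356 i \sqrt{13}}{2607} \approx 2.2841 - 4.6414 i$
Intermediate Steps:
$y{\left(B \right)} = B^{2}$
$n{\left(R \right)} = -5 + \sqrt{-7 + R}$ ($n{\left(R \right)} = -5 + \sqrt{R - 7} = -5 + \sqrt{-7 + R}$)
$T = - \frac{809}{869}$ ($T = \frac{\left(-3\right)^{2}}{-33} - \frac{52}{79} = 9 \left(- \frac{1}{33}\right) - \frac{52}{79} = - \frac{3}{11} - \frac{52}{79} = - \frac{809}{869} \approx -0.93095$)
$U = -1 + \frac{i \sqrt{13}}{3}$ ($U = \frac{\left(-5 + \sqrt{-7 - 6}\right) - -2}{3} = \frac{\left(-5 + \sqrt{-13}\right) + 2}{3} = \frac{\left(-5 + i \sqrt{13}\right) + 2}{3} = \frac{-3 + i \sqrt{13}}{3} = -1 + \frac{i \sqrt{13}}{3} \approx -1.0 + 1.2019 i$)
$\left(T + U\right)^{2} = \left(- \frac{809}{869} - \left(1 - \frac{i \sqrt{13}}{3}\right)\right)^{2} = \left(- \frac{1678}{869} + \frac{i \sqrt{13}}{3}\right)^{2}$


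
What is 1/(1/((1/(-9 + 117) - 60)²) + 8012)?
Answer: 41977441/336323268956 ≈ 0.00012481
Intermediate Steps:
1/(1/((1/(-9 + 117) - 60)²) + 8012) = 1/(1/((1/108 - 60)²) + 8012) = 1/(1/((-6479/108)²) + 8012) = 1/(1/(41977441/11664) + 8012) = 1/(11664/41977441 + 8012) = 1/(336323268956/41977441) = 41977441/336323268956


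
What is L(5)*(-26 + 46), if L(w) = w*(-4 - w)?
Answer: -900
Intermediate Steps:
L(5)*(-26 + 46) = (-1*5*(4 + 5))*(-26 + 46) = -1*5*9*20 = -45*20 = -900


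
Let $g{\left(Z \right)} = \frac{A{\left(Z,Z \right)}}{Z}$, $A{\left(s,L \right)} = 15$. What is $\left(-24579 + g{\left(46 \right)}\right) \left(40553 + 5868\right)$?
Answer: $- \frac{52484464599}{46} \approx -1.141 \cdot 10^{9}$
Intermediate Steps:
$g{\left(Z \right)} = \frac{15}{Z}$
$\left(-24579 + g{\left(46 \right)}\right) \left(40553 + 5868\right) = \left(-24579 + \frac{15}{46}\right) \left(40553 + 5868\right) = \left(-24579 + 15 \cdot \frac{1}{46}\right) 46421 = \left(-24579 + \frac{15}{46}\right) 46421 = \left(- \frac{1130619}{46}\right) 46421 = - \frac{52484464599}{46}$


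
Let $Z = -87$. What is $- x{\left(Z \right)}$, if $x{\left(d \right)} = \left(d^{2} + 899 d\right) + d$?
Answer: $70731$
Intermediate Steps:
$x{\left(d \right)} = d^{2} + 900 d$
$- x{\left(Z \right)} = - \left(-87\right) \left(900 - 87\right) = - \left(-87\right) 813 = \left(-1\right) \left(-70731\right) = 70731$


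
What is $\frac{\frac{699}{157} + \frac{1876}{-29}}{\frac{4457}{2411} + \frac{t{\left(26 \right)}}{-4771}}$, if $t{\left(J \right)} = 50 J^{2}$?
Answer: $\frac{242676280457}{21093507193} \approx 11.505$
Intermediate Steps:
$\frac{\frac{699}{157} + \frac{1876}{-29}}{\frac{4457}{2411} + \frac{t{\left(26 \right)}}{-4771}} = \frac{\frac{699}{157} + \frac{1876}{-29}}{\frac{4457}{2411} + \frac{50 \cdot 26^{2}}{-4771}} = \frac{699 \cdot \frac{1}{157} + 1876 \left(- \frac{1}{29}\right)}{4457 \cdot \frac{1}{2411} + 50 \cdot 676 \left(- \frac{1}{4771}\right)} = \frac{\frac{699}{157} - \frac{1876}{29}}{\frac{4457}{2411} + 33800 \left(- \frac{1}{4771}\right)} = - \frac{274261}{4553 \left(\frac{4457}{2411} - \frac{2600}{367}\right)} = - \frac{274261}{4553 \left(- \frac{4632881}{884837}\right)} = \left(- \frac{274261}{4553}\right) \left(- \frac{884837}{4632881}\right) = \frac{242676280457}{21093507193}$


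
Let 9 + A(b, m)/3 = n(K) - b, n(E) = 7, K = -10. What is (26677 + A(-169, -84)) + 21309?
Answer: 48487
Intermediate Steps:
A(b, m) = -6 - 3*b (A(b, m) = -27 + 3*(7 - b) = -27 + (21 - 3*b) = -6 - 3*b)
(26677 + A(-169, -84)) + 21309 = (26677 + (-6 - 3*(-169))) + 21309 = (26677 + (-6 + 507)) + 21309 = (26677 + 501) + 21309 = 27178 + 21309 = 48487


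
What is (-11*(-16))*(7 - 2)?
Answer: 880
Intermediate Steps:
(-11*(-16))*(7 - 2) = 176*5 = 880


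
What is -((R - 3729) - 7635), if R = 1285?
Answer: 10079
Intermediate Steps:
-((R - 3729) - 7635) = -((1285 - 3729) - 7635) = -(-2444 - 7635) = -1*(-10079) = 10079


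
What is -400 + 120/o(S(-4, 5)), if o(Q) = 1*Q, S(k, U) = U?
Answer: -376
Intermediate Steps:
o(Q) = Q
-400 + 120/o(S(-4, 5)) = -400 + 120/5 = -400 + 120*(⅕) = -400 + 24 = -376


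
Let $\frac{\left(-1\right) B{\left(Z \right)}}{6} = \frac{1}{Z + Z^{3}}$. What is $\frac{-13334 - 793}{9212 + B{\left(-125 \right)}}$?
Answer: $- \frac{13796781375}{8996669503} \approx -1.5335$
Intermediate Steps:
$B{\left(Z \right)} = - \frac{6}{Z + Z^{3}}$
$\frac{-13334 - 793}{9212 + B{\left(-125 \right)}} = \frac{-13334 - 793}{9212 - \frac{6}{-125 + \left(-125\right)^{3}}} = - \frac{14127}{9212 - \frac{6}{-125 - 1953125}} = - \frac{14127}{9212 - \frac{6}{-1953250}} = - \frac{14127}{9212 - - \frac{3}{976625}} = - \frac{14127}{9212 + \frac{3}{976625}} = - \frac{14127}{\frac{8996669503}{976625}} = \left(-14127\right) \frac{976625}{8996669503} = - \frac{13796781375}{8996669503}$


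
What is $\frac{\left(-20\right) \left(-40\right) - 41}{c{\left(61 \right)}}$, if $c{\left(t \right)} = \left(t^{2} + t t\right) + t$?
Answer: $\frac{253}{2501} \approx 0.10116$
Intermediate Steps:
$c{\left(t \right)} = t + 2 t^{2}$ ($c{\left(t \right)} = \left(t^{2} + t^{2}\right) + t = 2 t^{2} + t = t + 2 t^{2}$)
$\frac{\left(-20\right) \left(-40\right) - 41}{c{\left(61 \right)}} = \frac{\left(-20\right) \left(-40\right) - 41}{61 \left(1 + 2 \cdot 61\right)} = \frac{800 - 41}{61 \left(1 + 122\right)} = \frac{759}{61 \cdot 123} = \frac{759}{7503} = 759 \cdot \frac{1}{7503} = \frac{253}{2501}$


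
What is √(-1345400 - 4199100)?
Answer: 10*I*√55445 ≈ 2354.7*I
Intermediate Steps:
√(-1345400 - 4199100) = √(-5544500) = 10*I*√55445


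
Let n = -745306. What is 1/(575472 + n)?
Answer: -1/169834 ≈ -5.8881e-6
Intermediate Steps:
1/(575472 + n) = 1/(575472 - 745306) = 1/(-169834) = -1/169834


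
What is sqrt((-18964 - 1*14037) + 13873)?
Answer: 2*I*sqrt(4782) ≈ 138.3*I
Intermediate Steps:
sqrt((-18964 - 1*14037) + 13873) = sqrt((-18964 - 14037) + 13873) = sqrt(-33001 + 13873) = sqrt(-19128) = 2*I*sqrt(4782)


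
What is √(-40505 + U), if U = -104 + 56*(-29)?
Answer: I*√42233 ≈ 205.51*I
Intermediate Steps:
U = -1728 (U = -104 - 1624 = -1728)
√(-40505 + U) = √(-40505 - 1728) = √(-42233) = I*√42233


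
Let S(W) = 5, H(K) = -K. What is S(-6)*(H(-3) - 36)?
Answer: -165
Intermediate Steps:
S(-6)*(H(-3) - 36) = 5*(-1*(-3) - 36) = 5*(3 - 36) = 5*(-33) = -165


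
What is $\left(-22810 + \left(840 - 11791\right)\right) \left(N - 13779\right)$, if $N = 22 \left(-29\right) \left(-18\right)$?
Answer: $77481495$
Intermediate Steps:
$N = 11484$ ($N = \left(-638\right) \left(-18\right) = 11484$)
$\left(-22810 + \left(840 - 11791\right)\right) \left(N - 13779\right) = \left(-22810 + \left(840 - 11791\right)\right) \left(11484 - 13779\right) = \left(-22810 + \left(840 - 11791\right)\right) \left(-2295\right) = \left(-22810 - 10951\right) \left(-2295\right) = \left(-33761\right) \left(-2295\right) = 77481495$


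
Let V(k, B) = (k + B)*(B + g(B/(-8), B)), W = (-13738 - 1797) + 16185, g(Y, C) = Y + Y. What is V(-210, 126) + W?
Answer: -7288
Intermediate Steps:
g(Y, C) = 2*Y
W = 650 (W = -15535 + 16185 = 650)
V(k, B) = 3*B*(B + k)/4 (V(k, B) = (k + B)*(B + 2*(B/(-8))) = (B + k)*(B + 2*(B*(-⅛))) = (B + k)*(B + 2*(-B/8)) = (B + k)*(B - B/4) = (B + k)*(3*B/4) = 3*B*(B + k)/4)
V(-210, 126) + W = (¾)*126*(126 - 210) + 650 = (¾)*126*(-84) + 650 = -7938 + 650 = -7288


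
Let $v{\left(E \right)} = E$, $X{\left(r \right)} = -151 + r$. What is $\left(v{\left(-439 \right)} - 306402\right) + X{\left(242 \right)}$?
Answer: $-306750$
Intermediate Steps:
$\left(v{\left(-439 \right)} - 306402\right) + X{\left(242 \right)} = \left(-439 - 306402\right) + \left(-151 + 242\right) = -306841 + 91 = -306750$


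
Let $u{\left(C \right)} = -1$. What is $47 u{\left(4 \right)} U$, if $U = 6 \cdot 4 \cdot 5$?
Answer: $-5640$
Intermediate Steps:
$U = 120$ ($U = 24 \cdot 5 = 120$)
$47 u{\left(4 \right)} U = 47 \left(-1\right) 120 = \left(-47\right) 120 = -5640$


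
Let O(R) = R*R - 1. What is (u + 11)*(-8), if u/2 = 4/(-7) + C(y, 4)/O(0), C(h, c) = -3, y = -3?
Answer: -888/7 ≈ -126.86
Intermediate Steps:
O(R) = -1 + R² (O(R) = R² - 1 = -1 + R²)
u = 34/7 (u = 2*(4/(-7) - 3/(-1 + 0²)) = 2*(4*(-⅐) - 3/(-1 + 0)) = 2*(-4/7 - 3/(-1)) = 2*(-4/7 - 3*(-1)) = 2*(-4/7 + 3) = 2*(17/7) = 34/7 ≈ 4.8571)
(u + 11)*(-8) = (34/7 + 11)*(-8) = (111/7)*(-8) = -888/7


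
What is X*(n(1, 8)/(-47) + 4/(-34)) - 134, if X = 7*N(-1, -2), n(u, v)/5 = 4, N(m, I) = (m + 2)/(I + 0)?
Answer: -105547/799 ≈ -132.10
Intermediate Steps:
N(m, I) = (2 + m)/I
n(u, v) = 20 (n(u, v) = 5*4 = 20)
X = -7/2 (X = 7*((2 - 1)/(-2)) = 7*(-½*1) = 7*(-½) = -7/2 ≈ -3.5000)
X*(n(1, 8)/(-47) + 4/(-34)) - 134 = -7*(20/(-47) + 4/(-34))/2 - 134 = -7*(20*(-1/47) + 4*(-1/34))/2 - 134 = -7*(-20/47 - 2/17)/2 - 134 = -7/2*(-434/799) - 134 = 1519/799 - 134 = -105547/799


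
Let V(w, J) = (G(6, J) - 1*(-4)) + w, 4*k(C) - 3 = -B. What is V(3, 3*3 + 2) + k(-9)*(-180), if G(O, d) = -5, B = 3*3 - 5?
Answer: 47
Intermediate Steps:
B = 4 (B = 9 - 5 = 4)
k(C) = -¼ (k(C) = ¾ + (-1*4)/4 = ¾ + (¼)*(-4) = ¾ - 1 = -¼)
V(w, J) = -1 + w (V(w, J) = (-5 - 1*(-4)) + w = (-5 + 4) + w = -1 + w)
V(3, 3*3 + 2) + k(-9)*(-180) = (-1 + 3) - ¼*(-180) = 2 + 45 = 47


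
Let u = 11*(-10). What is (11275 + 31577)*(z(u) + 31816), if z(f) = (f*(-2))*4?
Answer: 1401088992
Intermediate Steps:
u = -110
z(f) = -8*f (z(f) = -2*f*4 = -8*f)
(11275 + 31577)*(z(u) + 31816) = (11275 + 31577)*(-8*(-110) + 31816) = 42852*(880 + 31816) = 42852*32696 = 1401088992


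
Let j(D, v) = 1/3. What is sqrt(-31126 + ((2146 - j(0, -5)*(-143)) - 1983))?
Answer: I*sqrt(278238)/3 ≈ 175.83*I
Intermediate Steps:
j(D, v) = 1/3
sqrt(-31126 + ((2146 - j(0, -5)*(-143)) - 1983)) = sqrt(-31126 + ((2146 - (-143)/3) - 1983)) = sqrt(-31126 + ((2146 - 1*(-143/3)) - 1983)) = sqrt(-31126 + ((2146 + 143/3) - 1983)) = sqrt(-31126 + (6581/3 - 1983)) = sqrt(-31126 + 632/3) = sqrt(-92746/3) = I*sqrt(278238)/3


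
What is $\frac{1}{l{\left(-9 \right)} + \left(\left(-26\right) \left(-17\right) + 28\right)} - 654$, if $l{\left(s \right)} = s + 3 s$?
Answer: $- \frac{283835}{434} \approx -654.0$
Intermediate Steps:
$l{\left(s \right)} = 4 s$
$\frac{1}{l{\left(-9 \right)} + \left(\left(-26\right) \left(-17\right) + 28\right)} - 654 = \frac{1}{4 \left(-9\right) + \left(\left(-26\right) \left(-17\right) + 28\right)} - 654 = \frac{1}{-36 + \left(442 + 28\right)} - 654 = \frac{1}{-36 + 470} - 654 = \frac{1}{434} - 654 = - \frac{283835}{434}$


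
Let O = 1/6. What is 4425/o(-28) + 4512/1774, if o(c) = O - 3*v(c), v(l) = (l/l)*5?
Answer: -23349066/78943 ≈ -295.77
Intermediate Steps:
v(l) = 5 (v(l) = 1*5 = 5)
O = 1/6 ≈ 0.16667
o(c) = -89/6 (o(c) = 1/6 - 3*5 = 1/6 - 15 = -89/6)
4425/o(-28) + 4512/1774 = 4425/(-89/6) + 4512/1774 = 4425*(-6/89) + 4512*(1/1774) = -26550/89 + 2256/887 = -23349066/78943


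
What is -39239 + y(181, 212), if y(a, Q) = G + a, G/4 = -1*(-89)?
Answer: -38702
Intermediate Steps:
G = 356 (G = 4*(-1*(-89)) = 4*89 = 356)
y(a, Q) = 356 + a
-39239 + y(181, 212) = -39239 + (356 + 181) = -39239 + 537 = -38702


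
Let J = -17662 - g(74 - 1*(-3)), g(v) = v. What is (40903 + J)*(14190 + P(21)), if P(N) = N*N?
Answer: 338912484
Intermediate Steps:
P(N) = N²
J = -17739 (J = -17662 - (74 - 1*(-3)) = -17662 - (74 + 3) = -17662 - 1*77 = -17662 - 77 = -17739)
(40903 + J)*(14190 + P(21)) = (40903 - 17739)*(14190 + 21²) = 23164*(14190 + 441) = 23164*14631 = 338912484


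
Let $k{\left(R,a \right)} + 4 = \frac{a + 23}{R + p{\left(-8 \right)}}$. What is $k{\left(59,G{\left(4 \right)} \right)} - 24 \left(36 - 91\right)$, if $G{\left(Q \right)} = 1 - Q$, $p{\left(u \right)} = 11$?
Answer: $\frac{9214}{7} \approx 1316.3$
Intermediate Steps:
$k{\left(R,a \right)} = -4 + \frac{23 + a}{11 + R}$ ($k{\left(R,a \right)} = -4 + \frac{a + 23}{R + 11} = -4 + \frac{23 + a}{11 + R}$)
$k{\left(59,G{\left(4 \right)} \right)} - 24 \left(36 - 91\right) = \frac{-21 + \left(1 - 4\right) - 236}{11 + 59} - 24 \left(36 - 91\right) = \frac{-21 + \left(1 - 4\right) - 236}{70} - 24 \left(-55\right) = \frac{-21 - 3 - 236}{70} - -1320 = \frac{1}{70} \left(-260\right) + 1320 = - \frac{26}{7} + 1320 = \frac{9214}{7}$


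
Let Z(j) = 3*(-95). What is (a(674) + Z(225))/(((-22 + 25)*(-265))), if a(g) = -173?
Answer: 458/795 ≈ 0.57610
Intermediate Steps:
Z(j) = -285
(a(674) + Z(225))/(((-22 + 25)*(-265))) = (-173 - 285)/(((-22 + 25)*(-265))) = -458/(3*(-265)) = -458/(-795) = -458*(-1/795) = 458/795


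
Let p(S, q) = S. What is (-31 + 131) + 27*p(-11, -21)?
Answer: -197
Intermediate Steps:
(-31 + 131) + 27*p(-11, -21) = (-31 + 131) + 27*(-11) = 100 - 297 = -197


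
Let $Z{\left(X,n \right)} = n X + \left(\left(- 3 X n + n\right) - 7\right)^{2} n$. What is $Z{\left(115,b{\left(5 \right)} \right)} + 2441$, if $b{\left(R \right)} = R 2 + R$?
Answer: $400472501$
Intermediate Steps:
$b{\left(R \right)} = 3 R$ ($b{\left(R \right)} = 2 R + R = 3 R$)
$Z{\left(X,n \right)} = X n + n \left(-7 + n - 3 X n\right)^{2}$ ($Z{\left(X,n \right)} = X n + \left(\left(- 3 X n + n\right) - 7\right)^{2} n = X n + \left(\left(n - 3 X n\right) - 7\right)^{2} n = X n + \left(-7 + n - 3 X n\right)^{2} n = X n + n \left(-7 + n - 3 X n\right)^{2}$)
$Z{\left(115,b{\left(5 \right)} \right)} + 2441 = 3 \cdot 5 \left(115 + \left(7 - 3 \cdot 5 + 3 \cdot 115 \cdot 3 \cdot 5\right)^{2}\right) + 2441 = 15 \left(115 + \left(7 - 15 + 3 \cdot 115 \cdot 15\right)^{2}\right) + 2441 = 15 \left(115 + \left(7 - 15 + 5175\right)^{2}\right) + 2441 = 15 \left(115 + 5167^{2}\right) + 2441 = 15 \left(115 + 26697889\right) + 2441 = 15 \cdot 26698004 + 2441 = 400470060 + 2441 = 400472501$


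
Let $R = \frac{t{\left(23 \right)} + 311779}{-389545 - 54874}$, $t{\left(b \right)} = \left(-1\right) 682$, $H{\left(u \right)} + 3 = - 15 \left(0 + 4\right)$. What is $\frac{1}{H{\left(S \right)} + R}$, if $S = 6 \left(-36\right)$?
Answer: $- \frac{444419}{28309494} \approx -0.015699$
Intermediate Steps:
$S = -216$
$H{\left(u \right)} = -63$ ($H{\left(u \right)} = -3 - 15 \left(0 + 4\right) = -3 - 60 = -63$)
$t{\left(b \right)} = -682$
$R = - \frac{311097}{444419}$ ($R = \frac{-682 + 311779}{-389545 - 54874} = \frac{311097}{-444419} = 311097 \left(- \frac{1}{444419}\right) = - \frac{311097}{444419} \approx -0.70001$)
$\frac{1}{H{\left(S \right)} + R} = \frac{1}{-63 - \frac{311097}{444419}} = \frac{1}{- \frac{28309494}{444419}} = - \frac{444419}{28309494}$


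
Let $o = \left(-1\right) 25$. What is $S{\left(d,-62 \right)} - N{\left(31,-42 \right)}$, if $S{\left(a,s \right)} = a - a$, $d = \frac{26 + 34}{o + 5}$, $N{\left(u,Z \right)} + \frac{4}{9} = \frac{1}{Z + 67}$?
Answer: $\frac{91}{225} \approx 0.40444$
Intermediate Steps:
$N{\left(u,Z \right)} = - \frac{4}{9} + \frac{1}{67 + Z}$ ($N{\left(u,Z \right)} = - \frac{4}{9} + \frac{1}{Z + 67} = - \frac{4}{9} + \frac{1}{67 + Z}$)
$o = -25$
$d = -3$ ($d = \frac{26 + 34}{-25 + 5} = \frac{60}{-20} = 60 \left(- \frac{1}{20}\right) = -3$)
$S{\left(a,s \right)} = 0$
$S{\left(d,-62 \right)} - N{\left(31,-42 \right)} = 0 - \frac{-259 - -168}{9 \left(67 - 42\right)} = 0 - \frac{-259 + 168}{9 \cdot 25} = 0 - \frac{1}{9} \cdot \frac{1}{25} \left(-91\right) = 0 - - \frac{91}{225} = 0 + \frac{91}{225} = \frac{91}{225}$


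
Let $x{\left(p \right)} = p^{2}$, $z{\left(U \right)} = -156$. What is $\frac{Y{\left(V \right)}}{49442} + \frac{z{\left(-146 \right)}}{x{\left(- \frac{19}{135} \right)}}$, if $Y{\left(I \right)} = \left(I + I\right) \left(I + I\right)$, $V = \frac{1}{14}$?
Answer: $- \frac{6887858959439}{874579538} \approx -7875.6$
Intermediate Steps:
$V = \frac{1}{14} \approx 0.071429$
$Y{\left(I \right)} = 4 I^{2}$ ($Y{\left(I \right)} = 2 I 2 I = 4 I^{2}$)
$\frac{Y{\left(V \right)}}{49442} + \frac{z{\left(-146 \right)}}{x{\left(- \frac{19}{135} \right)}} = \frac{4 \left(\frac{1}{14}\right)^{2}}{49442} - \frac{156}{\left(- \frac{19}{135}\right)^{2}} = 4 \cdot \frac{1}{196} \cdot \frac{1}{49442} - \frac{156}{\left(\left(-19\right) \frac{1}{135}\right)^{2}} = \frac{1}{49} \cdot \frac{1}{49442} - \frac{156}{\left(- \frac{19}{135}\right)^{2}} = \frac{1}{2422658} - \frac{156}{\frac{361}{18225}} = \frac{1}{2422658} - \frac{2843100}{361} = - \frac{6887858959439}{874579538}$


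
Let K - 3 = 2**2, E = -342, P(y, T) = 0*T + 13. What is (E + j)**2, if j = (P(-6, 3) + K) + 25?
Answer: 88209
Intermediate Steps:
P(y, T) = 13 (P(y, T) = 0 + 13 = 13)
K = 7 (K = 3 + 2**2 = 3 + 4 = 7)
j = 45 (j = (13 + 7) + 25 = 20 + 25 = 45)
(E + j)**2 = (-342 + 45)**2 = (-297)**2 = 88209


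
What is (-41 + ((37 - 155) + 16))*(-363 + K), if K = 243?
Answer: 17160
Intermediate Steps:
(-41 + ((37 - 155) + 16))*(-363 + K) = (-41 + ((37 - 155) + 16))*(-363 + 243) = (-41 + (-118 + 16))*(-120) = (-41 - 102)*(-120) = -143*(-120) = 17160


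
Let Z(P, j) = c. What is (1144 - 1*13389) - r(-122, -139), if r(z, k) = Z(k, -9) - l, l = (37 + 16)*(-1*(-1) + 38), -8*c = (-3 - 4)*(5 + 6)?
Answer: -81501/8 ≈ -10188.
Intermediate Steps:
c = 77/8 (c = -(-3 - 4)*(5 + 6)/8 = -(-7)*11/8 = -⅛*(-77) = 77/8 ≈ 9.6250)
Z(P, j) = 77/8
l = 2067 (l = 53*(1 + 38) = 53*39 = 2067)
r(z, k) = -16459/8 (r(z, k) = 77/8 - 1*2067 = 77/8 - 2067 = -16459/8)
(1144 - 1*13389) - r(-122, -139) = (1144 - 1*13389) - 1*(-16459/8) = (1144 - 13389) + 16459/8 = -12245 + 16459/8 = -81501/8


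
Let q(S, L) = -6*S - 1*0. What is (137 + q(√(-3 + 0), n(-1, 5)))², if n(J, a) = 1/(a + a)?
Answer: 18661 - 1644*I*√3 ≈ 18661.0 - 2847.5*I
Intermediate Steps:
n(J, a) = 1/(2*a)
q(S, L) = -6*S (q(S, L) = -6*S + 0 = -6*S)
(137 + q(√(-3 + 0), n(-1, 5)))² = (137 - 6*√(-3 + 0))² = (137 - 6*I*√3)²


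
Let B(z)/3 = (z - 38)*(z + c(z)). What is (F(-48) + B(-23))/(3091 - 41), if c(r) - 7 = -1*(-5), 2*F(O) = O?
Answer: 1989/3050 ≈ 0.65213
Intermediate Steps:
F(O) = O/2
c(r) = 12 (c(r) = 7 - 1*(-5) = 7 + 5 = 12)
B(z) = 3*(-38 + z)*(12 + z) (B(z) = 3*((z - 38)*(z + 12)) = 3*((-38 + z)*(12 + z)) = 3*(-38 + z)*(12 + z))
(F(-48) + B(-23))/(3091 - 41) = ((½)*(-48) + (-1368 - 78*(-23) + 3*(-23)²))/(3091 - 41) = (-24 + (-1368 + 1794 + 3*529))/3050 = (-24 + (-1368 + 1794 + 1587))*(1/3050) = (-24 + 2013)*(1/3050) = 1989*(1/3050) = 1989/3050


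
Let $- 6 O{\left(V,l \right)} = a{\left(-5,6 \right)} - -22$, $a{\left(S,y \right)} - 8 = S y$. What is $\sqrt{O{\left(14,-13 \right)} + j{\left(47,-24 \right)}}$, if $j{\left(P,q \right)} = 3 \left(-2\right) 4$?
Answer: $2 i \sqrt{6} \approx 4.899 i$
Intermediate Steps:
$a{\left(S,y \right)} = 8 + S y$
$j{\left(P,q \right)} = -24$ ($j{\left(P,q \right)} = \left(-6\right) 4 = -24$)
$O{\left(V,l \right)} = 0$ ($O{\left(V,l \right)} = - \frac{\left(8 - 30\right) - -22}{6} = - \frac{\left(8 - 30\right) + 22}{6} = - \frac{-22 + 22}{6} = \left(- \frac{1}{6}\right) 0 = 0$)
$\sqrt{O{\left(14,-13 \right)} + j{\left(47,-24 \right)}} = \sqrt{0 - 24} = \sqrt{-24} = 2 i \sqrt{6}$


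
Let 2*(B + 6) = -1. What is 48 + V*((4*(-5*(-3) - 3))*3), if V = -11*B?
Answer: 10344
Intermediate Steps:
B = -13/2 (B = -6 + (½)*(-1) = -6 - ½ = -13/2 ≈ -6.5000)
V = 143/2 (V = -11*(-13/2) = 143/2 ≈ 71.500)
48 + V*((4*(-5*(-3) - 3))*3) = 48 + 143*((4*(-5*(-3) - 3))*3)/2 = 48 + 143*((4*(15 - 3))*3)/2 = 48 + 143*((4*12)*3)/2 = 48 + 143*(48*3)/2 = 48 + (143/2)*144 = 48 + 10296 = 10344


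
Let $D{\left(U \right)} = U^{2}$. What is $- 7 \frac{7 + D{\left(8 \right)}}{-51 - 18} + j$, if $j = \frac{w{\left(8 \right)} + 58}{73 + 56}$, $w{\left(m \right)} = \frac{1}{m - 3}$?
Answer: $\frac{113548}{14835} \approx 7.6541$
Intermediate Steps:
$w{\left(m \right)} = \frac{1}{-3 + m}$
$j = \frac{97}{215}$ ($j = \frac{\frac{1}{-3 + 8} + 58}{73 + 56} = \frac{\frac{1}{5} + 58}{129} = \left(\frac{1}{5} + 58\right) \frac{1}{129} = \frac{291}{5} \cdot \frac{1}{129} = \frac{97}{215} \approx 0.45116$)
$- 7 \frac{7 + D{\left(8 \right)}}{-51 - 18} + j = - 7 \frac{7 + 8^{2}}{-51 - 18} + \frac{97}{215} = - 7 \frac{7 + 64}{-69} + \frac{97}{215} = - 7 \cdot 71 \left(- \frac{1}{69}\right) + \frac{97}{215} = \left(-7\right) \left(- \frac{71}{69}\right) + \frac{97}{215} = \frac{497}{69} + \frac{97}{215} = \frac{113548}{14835}$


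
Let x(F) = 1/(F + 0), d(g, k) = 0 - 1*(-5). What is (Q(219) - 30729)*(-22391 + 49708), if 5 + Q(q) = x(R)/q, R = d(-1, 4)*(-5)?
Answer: -4596594739367/5475 ≈ -8.3956e+8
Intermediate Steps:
d(g, k) = 5 (d(g, k) = 0 + 5 = 5)
R = -25 (R = 5*(-5) = -25)
x(F) = 1/F
Q(q) = -5 - 1/(25*q) (Q(q) = -5 + 1/((-25)*q) = -5 - 1/(25*q))
(Q(219) - 30729)*(-22391 + 49708) = ((-5 - 1/25/219) - 30729)*(-22391 + 49708) = ((-5 - 1/25*1/219) - 30729)*27317 = ((-5 - 1/5475) - 30729)*27317 = (-27376/5475 - 30729)*27317 = -168268651/5475*27317 = -4596594739367/5475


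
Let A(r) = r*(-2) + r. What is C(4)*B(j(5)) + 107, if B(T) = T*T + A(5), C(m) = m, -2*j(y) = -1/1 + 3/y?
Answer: 2179/25 ≈ 87.160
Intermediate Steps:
j(y) = ½ - 3/(2*y) (j(y) = -(-1/1 + 3/y)/2 = -(-1*1 + 3/y)/2 = -(-1 + 3/y)/2 = ½ - 3/(2*y))
A(r) = -r (A(r) = -2*r + r = -r)
B(T) = -5 + T² (B(T) = T*T - 1*5 = T² - 5 = -5 + T²)
C(4)*B(j(5)) + 107 = 4*(-5 + ((½)*(-3 + 5)/5)²) + 107 = 4*(-5 + ((½)*(⅕)*2)²) + 107 = 4*(-5 + (⅕)²) + 107 = 4*(-5 + 1/25) + 107 = 4*(-124/25) + 107 = -496/25 + 107 = 2179/25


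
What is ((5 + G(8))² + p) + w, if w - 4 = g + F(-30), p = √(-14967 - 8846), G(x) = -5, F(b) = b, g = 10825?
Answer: 10799 + I*√23813 ≈ 10799.0 + 154.31*I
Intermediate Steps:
p = I*√23813 (p = √(-23813) = I*√23813 ≈ 154.31*I)
w = 10799 (w = 4 + (10825 - 30) = 4 + 10795 = 10799)
((5 + G(8))² + p) + w = ((5 - 5)² + I*√23813) + 10799 = (0² + I*√23813) + 10799 = (0 + I*√23813) + 10799 = I*√23813 + 10799 = 10799 + I*√23813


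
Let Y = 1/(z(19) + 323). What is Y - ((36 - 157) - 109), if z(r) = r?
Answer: 78661/342 ≈ 230.00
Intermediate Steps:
Y = 1/342 (Y = 1/(19 + 323) = 1/342 ≈ 0.0029240)
Y - ((36 - 157) - 109) = 1/342 - ((36 - 157) - 109) = 1/342 - (-121 - 109) = 1/342 - 1*(-230) = 1/342 + 230 = 78661/342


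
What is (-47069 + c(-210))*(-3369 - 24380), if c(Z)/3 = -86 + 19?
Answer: 1311695230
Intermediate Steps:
c(Z) = -201 (c(Z) = 3*(-86 + 19) = 3*(-67) = -201)
(-47069 + c(-210))*(-3369 - 24380) = (-47069 - 201)*(-3369 - 24380) = -47270*(-27749) = 1311695230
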